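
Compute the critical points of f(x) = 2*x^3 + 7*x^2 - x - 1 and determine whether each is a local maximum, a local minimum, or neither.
f'(x) = 6*x^2 + 14*x - 1

Solve f'(x) = 0:
  6*x^2 + 14*x - 1 = 0 has no rational roots; quadratic formula: x = (-14 ± √220)/12.
  ⇒ x = -sqrt(55)/6 - 7/6 ≈ -2.4027, -7/6 + sqrt(55)/6 ≈ 0.0694

f''(x) = 12*x + 14
Second-derivative test at each critical point:
  f''(-2.4027) = -14.8324 < 0 → local maximum
  f''(0.0694) = 14.8324 > 0 → local minimum

Critical points: x = -sqrt(55)/6 - 7/6 ≈ -2.4027 (local maximum); x = -7/6 + sqrt(55)/6 ≈ 0.0694 (local minimum)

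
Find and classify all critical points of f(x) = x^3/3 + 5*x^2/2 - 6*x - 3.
f'(x) = x^2 + 5*x - 6

Solve f'(x) = 0:
  Factor: x^2 + 5*x - 6 = (x - 1)*(x + 6) = 0.
  ⇒ x = -6, 1

f''(x) = 2*x + 5
Second-derivative test at each critical point:
  f''(-6) = -7 < 0 → local maximum
  f''(1) = 7 > 0 → local minimum

Critical points: x = -6 (local maximum); x = 1 (local minimum)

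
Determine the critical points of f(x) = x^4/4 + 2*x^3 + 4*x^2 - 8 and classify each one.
f'(x) = x*(x^2 + 6*x + 8)

Solve f'(x) = 0:
  Factor: x^3 + 6*x^2 + 8*x = x*(x + 2)*(x + 4) = 0.
  ⇒ x = -4, -2, 0

f''(x) = 3*x^2 + 12*x + 8
Second-derivative test at each critical point:
  f''(-4) = 8 > 0 → local minimum
  f''(-2) = -4 < 0 → local maximum
  f''(0) = 8 > 0 → local minimum

Critical points: x = -4 (local minimum); x = -2 (local maximum); x = 0 (local minimum)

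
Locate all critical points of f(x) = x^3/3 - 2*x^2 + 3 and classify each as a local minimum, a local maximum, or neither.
f'(x) = x*(x - 4)

Solve f'(x) = 0:
  Factor: x^2 - 4*x = x*(x - 4) = 0.
  ⇒ x = 0, 4

f''(x) = 2*x - 4
Second-derivative test at each critical point:
  f''(0) = -4 < 0 → local maximum
  f''(4) = 4 > 0 → local minimum

Critical points: x = 0 (local maximum); x = 4 (local minimum)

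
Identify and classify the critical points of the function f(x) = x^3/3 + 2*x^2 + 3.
f'(x) = x*(x + 4)

Solve f'(x) = 0:
  Factor: x^2 + 4*x = x*(x + 4) = 0.
  ⇒ x = -4, 0

f''(x) = 2*x + 4
Second-derivative test at each critical point:
  f''(-4) = -4 < 0 → local maximum
  f''(0) = 4 > 0 → local minimum

Critical points: x = -4 (local maximum); x = 0 (local minimum)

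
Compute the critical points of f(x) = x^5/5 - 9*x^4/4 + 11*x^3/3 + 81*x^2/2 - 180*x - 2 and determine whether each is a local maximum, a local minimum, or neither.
f'(x) = x^4 - 9*x^3 + 11*x^2 + 81*x - 180

Solve f'(x) = 0:
  Factor: x^4 - 9*x^3 + 11*x^2 + 81*x - 180 = (x - 5)*(x - 4)*(x - 3)*(x + 3) = 0.
  ⇒ x = -3, 3, 4, 5

f''(x) = 4*x^3 - 27*x^2 + 22*x + 81
Second-derivative test at each critical point:
  f''(-3) = -336 < 0 → local maximum
  f''(3) = 12 > 0 → local minimum
  f''(4) = -7 < 0 → local maximum
  f''(5) = 16 > 0 → local minimum

Critical points: x = -3 (local maximum); x = 3 (local minimum); x = 4 (local maximum); x = 5 (local minimum)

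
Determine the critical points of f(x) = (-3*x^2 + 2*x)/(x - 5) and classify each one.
f'(x) = (-3*x^2 + 30*x - 10)/(x^2 - 10*x + 25)

Solve f'(x) = 0:
  f'(x) = -(3*x^2 - 30*x + 10)/(x - 5)^2; the denominator is positive wherever f is defined, so f'(x) = 0 ⇔ -3*x^2 + 30*x - 10 = 0.
  3*x^2 - 30*x + 10 = 0 has no rational roots; quadratic formula: x = (30 ± √780)/6.
  ⇒ x = 5 - sqrt(195)/3 ≈ 0.3453, sqrt(195)/3 + 5 ≈ 9.6547

f''(x) = -130/(x^3 - 15*x^2 + 75*x - 125)
Second-derivative test at each critical point:
  f''(0.3453) = 1.2890 > 0 → local minimum
  f''(9.6547) = -1.2890 < 0 → local maximum

Critical points: x = 5 - sqrt(195)/3 ≈ 0.3453 (local minimum); x = sqrt(195)/3 + 5 ≈ 9.6547 (local maximum)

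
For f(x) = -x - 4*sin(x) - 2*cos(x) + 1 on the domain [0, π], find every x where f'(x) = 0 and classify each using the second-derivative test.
f'(x) = 2*sin(x) - 4*cos(x) - 1

Solve f'(x) = 0 on [0, π]:
  f'(x) = 0 ⇔ 2*sin(x) - 4*cos(x) = 1. Write the left side as R·cos(x + φ) with R = √((-4)² + (-2)²) = 2*sqrt(5), cos φ = -2*sqrt(5)/5, sin φ = -sqrt(5)/5; then cos(x + φ) = sqrt(5)/10. Solve for x and keep the solutions lying in [0, π].
  ⇒ x = atan((1 + 2*sqrt(19))/(-2 + sqrt(19))) ≈ 1.3327

f''(x) = 4*sin(x) + 2*cos(x)
Second-derivative test at each critical point:
  f''(1.3327) = 4.3589 > 0 → local minimum

Critical points: x = atan((1 + 2*sqrt(19))/(-2 + sqrt(19))) ≈ 1.3327 (local minimum)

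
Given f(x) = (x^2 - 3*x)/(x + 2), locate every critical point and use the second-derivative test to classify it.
f'(x) = (x^2 + 4*x - 6)/(x^2 + 4*x + 4)

Solve f'(x) = 0:
  f'(x) = (x^2 + 4*x - 6)/(x + 2)^2; the denominator is positive wherever f is defined, so f'(x) = 0 ⇔ x^2 + 4*x - 6 = 0.
  x^2 + 4*x - 6 = 0 has no rational roots; quadratic formula: x = (-4 ± √40)/2.
  ⇒ x = -sqrt(10) - 2 ≈ -5.1623, -2 + sqrt(10) ≈ 1.1623

f''(x) = 20/(x^3 + 6*x^2 + 12*x + 8)
Second-derivative test at each critical point:
  f''(-5.1623) = -0.6325 < 0 → local maximum
  f''(1.1623) = 0.6325 > 0 → local minimum

Critical points: x = -sqrt(10) - 2 ≈ -5.1623 (local maximum); x = -2 + sqrt(10) ≈ 1.1623 (local minimum)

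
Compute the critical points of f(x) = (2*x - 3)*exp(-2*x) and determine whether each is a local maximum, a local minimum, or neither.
f'(x) = 4*(2 - x)*exp(-2*x)

Solve f'(x) = 0:
  f'(x) = (8 - 4*x)·exp(-2*x) and exp(-2*x) > 0 for every x, so f'(x) = 0 ⇔ 8 - 4*x = 0.
  Factor: 8 - 4*x = -4*(x - 2) = 0.
  ⇒ x = 2

f''(x) = 4*(2*x - 5)*exp(-2*x)
Second-derivative test at each critical point:
  f''(2) = -0.0733 < 0 → local maximum

Critical points: x = 2 (local maximum)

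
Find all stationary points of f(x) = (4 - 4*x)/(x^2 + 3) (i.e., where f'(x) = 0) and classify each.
f'(x) = 4*(-x^2 + 2*x*(x - 1) - 3)/(x^2 + 3)^2

Solve f'(x) = 0:
  f'(x) = 4*(x - 3)*(x + 1)/(x^2 + 3)^2; the denominator is positive wherever f is defined, so f'(x) = 0 ⇔ 4*x^2 - 8*x - 12 = 0.
  Factor: 4*x^2 - 8*x - 12 = 4*(x - 3)*(x + 1) = 0.
  ⇒ x = -1, 3

f''(x) = 8*(4*x^2*(1 - x) + (3*x - 1)*(x^2 + 3))/(x^2 + 3)^3
Second-derivative test at each critical point:
  f''(-1) = -1 < 0 → local maximum
  f''(3) = 1/9 > 0 → local minimum

Critical points: x = -1 (local maximum); x = 3 (local minimum)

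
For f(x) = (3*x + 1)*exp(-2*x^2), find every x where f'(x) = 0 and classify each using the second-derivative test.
f'(x) = (-4*x*(3*x + 1) + 3)*exp(-2*x^2)

Solve f'(x) = 0:
  f'(x) = (-12*x^2 - 4*x + 3)·exp(-2*x^2) and exp(-2*x^2) > 0 for every x, so f'(x) = 0 ⇔ -12*x^2 - 4*x + 3 = 0.
  12*x^2 + 4*x - 3 = 0 has no rational roots; quadratic formula: x = (-4 ± √160)/24.
  ⇒ x = -sqrt(10)/6 - 1/6 ≈ -0.6937, -1/6 + sqrt(10)/6 ≈ 0.3604

f''(x) = 4*(4*x^2*(3*x + 1) - 9*x - 1)*exp(-2*x^2)
Second-derivative test at each critical point:
  f''(-0.6937) = 4.8313 > 0 → local minimum
  f''(0.3604) = -9.7556 < 0 → local maximum

Critical points: x = -sqrt(10)/6 - 1/6 ≈ -0.6937 (local minimum); x = -1/6 + sqrt(10)/6 ≈ 0.3604 (local maximum)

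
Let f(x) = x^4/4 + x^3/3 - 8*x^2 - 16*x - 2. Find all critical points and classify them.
f'(x) = x^3 + x^2 - 16*x - 16

Solve f'(x) = 0:
  Factor: x^3 + x^2 - 16*x - 16 = (x - 4)*(x + 1)*(x + 4) = 0.
  ⇒ x = -4, -1, 4

f''(x) = 3*x^2 + 2*x - 16
Second-derivative test at each critical point:
  f''(-4) = 24 > 0 → local minimum
  f''(-1) = -15 < 0 → local maximum
  f''(4) = 40 > 0 → local minimum

Critical points: x = -4 (local minimum); x = -1 (local maximum); x = 4 (local minimum)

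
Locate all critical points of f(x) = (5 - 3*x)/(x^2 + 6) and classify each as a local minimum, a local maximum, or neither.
f'(x) = (3*x^2 - 10*x - 18)/(x^4 + 12*x^2 + 36)

Solve f'(x) = 0:
  f'(x) = (3*x^2 - 10*x - 18)/(x^2 + 6)^2; the denominator is positive wherever f is defined, so f'(x) = 0 ⇔ 3*x^2 - 10*x - 18 = 0.
  3*x^2 - 10*x - 18 = 0 has no rational roots; quadratic formula: x = (10 ± √316)/6.
  ⇒ x = 5/3 - sqrt(79)/3 ≈ -1.2961, 5/3 + sqrt(79)/3 ≈ 4.6294

f''(x) = 2*(4*x^2*(5 - 3*x) + (9*x - 5)*(x^2 + 6))/(x^2 + 6)^3
Second-derivative test at each critical point:
  f''(-1.2961) = -0.3014 < 0 → local maximum
  f''(4.6294) = 0.0236 > 0 → local minimum

Critical points: x = 5/3 - sqrt(79)/3 ≈ -1.2961 (local maximum); x = 5/3 + sqrt(79)/3 ≈ 4.6294 (local minimum)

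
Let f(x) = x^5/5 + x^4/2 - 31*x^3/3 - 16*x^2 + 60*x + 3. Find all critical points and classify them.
f'(x) = x^4 + 2*x^3 - 31*x^2 - 32*x + 60

Solve f'(x) = 0:
  Factor: x^4 + 2*x^3 - 31*x^2 - 32*x + 60 = (x - 5)*(x - 1)*(x + 2)*(x + 6) = 0.
  ⇒ x = -6, -2, 1, 5

f''(x) = 4*x^3 + 6*x^2 - 62*x - 32
Second-derivative test at each critical point:
  f''(-6) = -308 < 0 → local maximum
  f''(-2) = 84 > 0 → local minimum
  f''(1) = -84 < 0 → local maximum
  f''(5) = 308 > 0 → local minimum

Critical points: x = -6 (local maximum); x = -2 (local minimum); x = 1 (local maximum); x = 5 (local minimum)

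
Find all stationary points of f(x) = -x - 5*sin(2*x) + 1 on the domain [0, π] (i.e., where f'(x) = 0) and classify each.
f'(x) = 20*sin(x)^2 - 11

Solve f'(x) = 0 on [0, π]:
  f'(x) = 0 ⇔ cos(2*x) = -1/10, i.e. 2*x = ±arccos(-1/10) + 2nπ; keep the solutions lying in [0, π].
  ⇒ x = acos(-1/10)/2 ≈ 0.8355, pi - acos(-1/10)/2 ≈ 2.3061

f''(x) = 20*sin(2*x)
Second-derivative test at each critical point:
  f''(0.8355) = 19.8997 > 0 → local minimum
  f''(2.3061) = -19.8997 < 0 → local maximum

Critical points: x = acos(-1/10)/2 ≈ 0.8355 (local minimum); x = pi - acos(-1/10)/2 ≈ 2.3061 (local maximum)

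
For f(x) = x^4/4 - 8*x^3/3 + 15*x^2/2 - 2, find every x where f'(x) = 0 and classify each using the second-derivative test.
f'(x) = x*(x^2 - 8*x + 15)

Solve f'(x) = 0:
  Factor: x^3 - 8*x^2 + 15*x = x*(x - 5)*(x - 3) = 0.
  ⇒ x = 0, 3, 5

f''(x) = 3*x^2 - 16*x + 15
Second-derivative test at each critical point:
  f''(0) = 15 > 0 → local minimum
  f''(3) = -6 < 0 → local maximum
  f''(5) = 10 > 0 → local minimum

Critical points: x = 0 (local minimum); x = 3 (local maximum); x = 5 (local minimum)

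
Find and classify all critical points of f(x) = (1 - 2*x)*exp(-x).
f'(x) = (2*x - 3)*exp(-x)

Solve f'(x) = 0:
  f'(x) = (2*x - 3)·exp(-x) and exp(-x) > 0 for every x, so f'(x) = 0 ⇔ 2*x - 3 = 0.
  2*x - 3 = 0.
  ⇒ x = 3/2

f''(x) = (5 - 2*x)*exp(-x)
Second-derivative test at each critical point:
  f''(3/2) = 0.4463 > 0 → local minimum

Critical points: x = 3/2 (local minimum)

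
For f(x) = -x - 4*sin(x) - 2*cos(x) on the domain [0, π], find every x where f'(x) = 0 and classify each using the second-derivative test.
f'(x) = 2*sin(x) - 4*cos(x) - 1

Solve f'(x) = 0 on [0, π]:
  f'(x) = 0 ⇔ 2*sin(x) - 4*cos(x) = 1. Write the left side as R·cos(x + φ) with R = √((-4)² + (-2)²) = 2*sqrt(5), cos φ = -2*sqrt(5)/5, sin φ = -sqrt(5)/5; then cos(x + φ) = sqrt(5)/10. Solve for x and keep the solutions lying in [0, π].
  ⇒ x = atan((1 + 2*sqrt(19))/(-2 + sqrt(19))) ≈ 1.3327

f''(x) = 4*sin(x) + 2*cos(x)
Second-derivative test at each critical point:
  f''(1.3327) = 4.3589 > 0 → local minimum

Critical points: x = atan((1 + 2*sqrt(19))/(-2 + sqrt(19))) ≈ 1.3327 (local minimum)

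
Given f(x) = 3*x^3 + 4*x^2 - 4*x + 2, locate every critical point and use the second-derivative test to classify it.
f'(x) = 9*x^2 + 8*x - 4

Solve f'(x) = 0:
  9*x^2 + 8*x - 4 = 0 has no rational roots; quadratic formula: x = (-8 ± √208)/18.
  ⇒ x = -2*sqrt(13)/9 - 4/9 ≈ -1.2457, -4/9 + 2*sqrt(13)/9 ≈ 0.3568

f''(x) = 18*x + 8
Second-derivative test at each critical point:
  f''(-1.2457) = -14.4222 < 0 → local maximum
  f''(0.3568) = 14.4222 > 0 → local minimum

Critical points: x = -2*sqrt(13)/9 - 4/9 ≈ -1.2457 (local maximum); x = -4/9 + 2*sqrt(13)/9 ≈ 0.3568 (local minimum)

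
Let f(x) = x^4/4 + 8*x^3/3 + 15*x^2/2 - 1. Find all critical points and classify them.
f'(x) = x*(x^2 + 8*x + 15)

Solve f'(x) = 0:
  Factor: x^3 + 8*x^2 + 15*x = x*(x + 3)*(x + 5) = 0.
  ⇒ x = -5, -3, 0

f''(x) = 3*x^2 + 16*x + 15
Second-derivative test at each critical point:
  f''(-5) = 10 > 0 → local minimum
  f''(-3) = -6 < 0 → local maximum
  f''(0) = 15 > 0 → local minimum

Critical points: x = -5 (local minimum); x = -3 (local maximum); x = 0 (local minimum)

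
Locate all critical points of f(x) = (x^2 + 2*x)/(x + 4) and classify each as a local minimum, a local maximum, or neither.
f'(x) = (x^2 + 8*x + 8)/(x^2 + 8*x + 16)

Solve f'(x) = 0:
  f'(x) = (x^2 + 8*x + 8)/(x + 4)^2; the denominator is positive wherever f is defined, so f'(x) = 0 ⇔ x^2 + 8*x + 8 = 0.
  x^2 + 8*x + 8 = 0 has no rational roots; quadratic formula: x = (-8 ± √32)/2.
  ⇒ x = -4 - 2*sqrt(2) ≈ -6.8284, -4 + 2*sqrt(2) ≈ -1.1716

f''(x) = 16/(x^3 + 12*x^2 + 48*x + 64)
Second-derivative test at each critical point:
  f''(-6.8284) = -0.7071 < 0 → local maximum
  f''(-1.1716) = 0.7071 > 0 → local minimum

Critical points: x = -4 - 2*sqrt(2) ≈ -6.8284 (local maximum); x = -4 + 2*sqrt(2) ≈ -1.1716 (local minimum)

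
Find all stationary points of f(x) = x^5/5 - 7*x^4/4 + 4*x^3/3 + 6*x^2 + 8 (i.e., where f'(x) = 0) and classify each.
f'(x) = x*(x^3 - 7*x^2 + 4*x + 12)

Solve f'(x) = 0:
  Factor: x^4 - 7*x^3 + 4*x^2 + 12*x = x*(x - 6)*(x - 2)*(x + 1) = 0.
  ⇒ x = -1, 0, 2, 6

f''(x) = 4*x^3 - 21*x^2 + 8*x + 12
Second-derivative test at each critical point:
  f''(-1) = -21 < 0 → local maximum
  f''(0) = 12 > 0 → local minimum
  f''(2) = -24 < 0 → local maximum
  f''(6) = 168 > 0 → local minimum

Critical points: x = -1 (local maximum); x = 0 (local minimum); x = 2 (local maximum); x = 6 (local minimum)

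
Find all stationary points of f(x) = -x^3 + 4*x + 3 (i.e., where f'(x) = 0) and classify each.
f'(x) = 4 - 3*x^2

Solve f'(x) = 0:
  3*x^2 - 4 = 0 has no rational roots; quadratic formula: x = (0 ± √48)/6.
  ⇒ x = -2*sqrt(3)/3 ≈ -1.1547, 2*sqrt(3)/3 ≈ 1.1547

f''(x) = -6*x
Second-derivative test at each critical point:
  f''(-1.1547) = 6.9282 > 0 → local minimum
  f''(1.1547) = -6.9282 < 0 → local maximum

Critical points: x = -2*sqrt(3)/3 ≈ -1.1547 (local minimum); x = 2*sqrt(3)/3 ≈ 1.1547 (local maximum)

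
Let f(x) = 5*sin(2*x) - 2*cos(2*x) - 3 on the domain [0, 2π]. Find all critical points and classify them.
f'(x) = 4*sin(2*x) + 10*cos(2*x)

Solve f'(x) = 0 on [0, 2π]:
  f'(x) = 0 ⇔ 5*cos(2*x) = -2*sin(2*x) ⇔ tan(2*x) = -5/2, i.e. 2*x = arctan(-5/2) + nπ; keep the solutions lying in [0, 2π].
  ⇒ x = -atan(5/2)/2 + pi/2 ≈ 0.9757, pi - atan(5/2)/2 ≈ 2.5464, -atan(5/2)/2 + 3*pi/2 ≈ 4.1172, -atan(5/2)/2 + 2*pi ≈ 5.6880

f''(x) = -20*sin(2*x) + 8*cos(2*x)
Second-derivative test at each critical point:
  f''(0.9757) = -21.5407 < 0 → local maximum
  f''(2.5464) = 21.5407 > 0 → local minimum
  f''(4.1172) = -21.5407 < 0 → local maximum
  f''(5.6880) = 21.5407 > 0 → local minimum

Critical points: x = -atan(5/2)/2 + pi/2 ≈ 0.9757 (local maximum); x = pi - atan(5/2)/2 ≈ 2.5464 (local minimum); x = -atan(5/2)/2 + 3*pi/2 ≈ 4.1172 (local maximum); x = -atan(5/2)/2 + 2*pi ≈ 5.6880 (local minimum)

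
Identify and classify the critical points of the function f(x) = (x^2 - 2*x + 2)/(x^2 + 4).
f'(x) = 2*(x^2 + 2*x - 4)/(x^4 + 8*x^2 + 16)

Solve f'(x) = 0:
  f'(x) = 2*(x^2 + 2*x - 4)/(x^2 + 4)^2; the denominator is positive wherever f is defined, so f'(x) = 0 ⇔ 2*x^2 + 4*x - 8 = 0.
  Factor: 2*x^2 + 4*x - 8 = 2*(x^2 + 2*x - 4); x^2 + 2*x - 4 = 0 has no rational roots; quadratic formula: x = (-2 ± √20)/2.
  ⇒ x = -sqrt(5) - 1 ≈ -3.2361, -1 + sqrt(5) ≈ 1.2361

f''(x) = 4*(-x^3 - 3*x^2 + 12*x + 4)/(x^6 + 12*x^4 + 48*x^2 + 64)
Second-derivative test at each critical point:
  f''(-3.2361) = -0.0427 < 0 → local maximum
  f''(1.2361) = 0.2927 > 0 → local minimum

Critical points: x = -sqrt(5) - 1 ≈ -3.2361 (local maximum); x = -1 + sqrt(5) ≈ 1.2361 (local minimum)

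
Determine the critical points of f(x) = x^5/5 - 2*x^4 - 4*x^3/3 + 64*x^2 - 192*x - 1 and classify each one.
f'(x) = x^4 - 8*x^3 - 4*x^2 + 128*x - 192

Solve f'(x) = 0:
  Factor: x^4 - 8*x^3 - 4*x^2 + 128*x - 192 = (x - 6)*(x - 4)*(x - 2)*(x + 4) = 0.
  ⇒ x = -4, 2, 4, 6

f''(x) = 4*x^3 - 24*x^2 - 8*x + 128
Second-derivative test at each critical point:
  f''(-4) = -480 < 0 → local maximum
  f''(2) = 48 > 0 → local minimum
  f''(4) = -32 < 0 → local maximum
  f''(6) = 80 > 0 → local minimum

Critical points: x = -4 (local maximum); x = 2 (local minimum); x = 4 (local maximum); x = 6 (local minimum)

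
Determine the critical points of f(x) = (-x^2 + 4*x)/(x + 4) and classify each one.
f'(x) = (-x^2 - 8*x + 16)/(x^2 + 8*x + 16)

Solve f'(x) = 0:
  f'(x) = -(x^2 + 8*x - 16)/(x + 4)^2; the denominator is positive wherever f is defined, so f'(x) = 0 ⇔ -x^2 - 8*x + 16 = 0.
  x^2 + 8*x - 16 = 0 has no rational roots; quadratic formula: x = (-8 ± √128)/2.
  ⇒ x = -4*sqrt(2) - 4 ≈ -9.6569, -4 + 4*sqrt(2) ≈ 1.6569

f''(x) = -64/(x^3 + 12*x^2 + 48*x + 64)
Second-derivative test at each critical point:
  f''(-9.6569) = 0.3536 > 0 → local minimum
  f''(1.6569) = -0.3536 < 0 → local maximum

Critical points: x = -4*sqrt(2) - 4 ≈ -9.6569 (local minimum); x = -4 + 4*sqrt(2) ≈ 1.6569 (local maximum)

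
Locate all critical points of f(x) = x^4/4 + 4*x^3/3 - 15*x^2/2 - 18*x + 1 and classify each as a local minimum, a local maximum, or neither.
f'(x) = x^3 + 4*x^2 - 15*x - 18

Solve f'(x) = 0:
  Factor: x^3 + 4*x^2 - 15*x - 18 = (x - 3)*(x + 1)*(x + 6) = 0.
  ⇒ x = -6, -1, 3

f''(x) = 3*x^2 + 8*x - 15
Second-derivative test at each critical point:
  f''(-6) = 45 > 0 → local minimum
  f''(-1) = -20 < 0 → local maximum
  f''(3) = 36 > 0 → local minimum

Critical points: x = -6 (local minimum); x = -1 (local maximum); x = 3 (local minimum)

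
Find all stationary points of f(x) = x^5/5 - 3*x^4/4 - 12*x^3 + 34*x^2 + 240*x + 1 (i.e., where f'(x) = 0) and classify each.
f'(x) = x^4 - 3*x^3 - 36*x^2 + 68*x + 240

Solve f'(x) = 0:
  Factor: x^4 - 3*x^3 - 36*x^2 + 68*x + 240 = (x - 6)*(x - 4)*(x + 2)*(x + 5) = 0.
  ⇒ x = -5, -2, 4, 6

f''(x) = 4*x^3 - 9*x^2 - 72*x + 68
Second-derivative test at each critical point:
  f''(-5) = -297 < 0 → local maximum
  f''(-2) = 144 > 0 → local minimum
  f''(4) = -108 < 0 → local maximum
  f''(6) = 176 > 0 → local minimum

Critical points: x = -5 (local maximum); x = -2 (local minimum); x = 4 (local maximum); x = 6 (local minimum)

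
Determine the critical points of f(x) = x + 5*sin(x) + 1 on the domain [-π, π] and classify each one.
f'(x) = 5*cos(x) + 1

Solve f'(x) = 0 on [-π, π]:
  f'(x) = 0 ⇔ cos(x) = -1/5, i.e. x = ±arccos(-1/5) + 2nπ; keep the solutions lying in [-π, π].
  ⇒ x = -acos(-1/5) ≈ -1.7722, acos(-1/5) ≈ 1.7722

f''(x) = -5*sin(x)
Second-derivative test at each critical point:
  f''(-1.7722) = 4.8990 > 0 → local minimum
  f''(1.7722) = -4.8990 < 0 → local maximum

Critical points: x = -acos(-1/5) ≈ -1.7722 (local minimum); x = acos(-1/5) ≈ 1.7722 (local maximum)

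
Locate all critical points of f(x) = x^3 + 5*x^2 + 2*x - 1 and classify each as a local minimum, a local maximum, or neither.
f'(x) = 3*x^2 + 10*x + 2

Solve f'(x) = 0:
  3*x^2 + 10*x + 2 = 0 has no rational roots; quadratic formula: x = (-10 ± √76)/6.
  ⇒ x = -5/3 - sqrt(19)/3 ≈ -3.1196, -5/3 + sqrt(19)/3 ≈ -0.2137

f''(x) = 6*x + 10
Second-derivative test at each critical point:
  f''(-3.1196) = -8.7178 < 0 → local maximum
  f''(-0.2137) = 8.7178 > 0 → local minimum

Critical points: x = -5/3 - sqrt(19)/3 ≈ -3.1196 (local maximum); x = -5/3 + sqrt(19)/3 ≈ -0.2137 (local minimum)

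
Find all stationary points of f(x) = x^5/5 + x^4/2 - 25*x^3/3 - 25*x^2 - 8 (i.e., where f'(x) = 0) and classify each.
f'(x) = x*(x^3 + 2*x^2 - 25*x - 50)

Solve f'(x) = 0:
  Factor: x^4 + 2*x^3 - 25*x^2 - 50*x = x*(x - 5)*(x + 2)*(x + 5) = 0.
  ⇒ x = -5, -2, 0, 5

f''(x) = 4*x^3 + 6*x^2 - 50*x - 50
Second-derivative test at each critical point:
  f''(-5) = -150 < 0 → local maximum
  f''(-2) = 42 > 0 → local minimum
  f''(0) = -50 < 0 → local maximum
  f''(5) = 350 > 0 → local minimum

Critical points: x = -5 (local maximum); x = -2 (local minimum); x = 0 (local maximum); x = 5 (local minimum)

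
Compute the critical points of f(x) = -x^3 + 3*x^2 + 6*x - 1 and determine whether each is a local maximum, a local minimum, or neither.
f'(x) = -3*x^2 + 6*x + 6

Solve f'(x) = 0:
  Factor: -3*x^2 + 6*x + 6 = -3*(x^2 - 2*x - 2); x^2 - 2*x - 2 = 0 has no rational roots; quadratic formula: x = (2 ± √12)/2.
  ⇒ x = 1 - sqrt(3) ≈ -0.7321, 1 + sqrt(3) ≈ 2.7321

f''(x) = 6 - 6*x
Second-derivative test at each critical point:
  f''(-0.7321) = 10.3923 > 0 → local minimum
  f''(2.7321) = -10.3923 < 0 → local maximum

Critical points: x = 1 - sqrt(3) ≈ -0.7321 (local minimum); x = 1 + sqrt(3) ≈ 2.7321 (local maximum)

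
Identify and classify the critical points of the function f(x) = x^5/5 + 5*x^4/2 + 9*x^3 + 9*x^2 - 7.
f'(x) = x*(x^3 + 10*x^2 + 27*x + 18)

Solve f'(x) = 0:
  Factor: x^4 + 10*x^3 + 27*x^2 + 18*x = x*(x + 1)*(x + 3)*(x + 6) = 0.
  ⇒ x = -6, -3, -1, 0

f''(x) = 4*x^3 + 30*x^2 + 54*x + 18
Second-derivative test at each critical point:
  f''(-6) = -90 < 0 → local maximum
  f''(-3) = 18 > 0 → local minimum
  f''(-1) = -10 < 0 → local maximum
  f''(0) = 18 > 0 → local minimum

Critical points: x = -6 (local maximum); x = -3 (local minimum); x = -1 (local maximum); x = 0 (local minimum)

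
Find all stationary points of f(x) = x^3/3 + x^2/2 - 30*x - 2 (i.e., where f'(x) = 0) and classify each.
f'(x) = x^2 + x - 30

Solve f'(x) = 0:
  Factor: x^2 + x - 30 = (x - 5)*(x + 6) = 0.
  ⇒ x = -6, 5

f''(x) = 2*x + 1
Second-derivative test at each critical point:
  f''(-6) = -11 < 0 → local maximum
  f''(5) = 11 > 0 → local minimum

Critical points: x = -6 (local maximum); x = 5 (local minimum)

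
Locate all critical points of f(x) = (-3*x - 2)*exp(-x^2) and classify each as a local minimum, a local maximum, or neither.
f'(x) = (2*x*(3*x + 2) - 3)*exp(-x^2)

Solve f'(x) = 0:
  f'(x) = (6*x^2 + 4*x - 3)·exp(-x^2) and exp(-x^2) > 0 for every x, so f'(x) = 0 ⇔ 6*x^2 + 4*x - 3 = 0.
  6*x^2 + 4*x - 3 = 0 has no rational roots; quadratic formula: x = (-4 ± √88)/12.
  ⇒ x = -sqrt(22)/6 - 1/3 ≈ -1.1151, -1/3 + sqrt(22)/6 ≈ 0.4484

f''(x) = 2*(-6*x^3 - 4*x^2 + 9*x + 2)*exp(-x^2)
Second-derivative test at each critical point:
  f''(-1.1151) = -2.7055 < 0 → local maximum
  f''(0.4484) = 7.6722 > 0 → local minimum

Critical points: x = -sqrt(22)/6 - 1/3 ≈ -1.1151 (local maximum); x = -1/3 + sqrt(22)/6 ≈ 0.4484 (local minimum)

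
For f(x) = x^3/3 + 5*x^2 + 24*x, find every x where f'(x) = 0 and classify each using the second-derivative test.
f'(x) = x^2 + 10*x + 24

Solve f'(x) = 0:
  Factor: x^2 + 10*x + 24 = (x + 4)*(x + 6) = 0.
  ⇒ x = -6, -4

f''(x) = 2*x + 10
Second-derivative test at each critical point:
  f''(-6) = -2 < 0 → local maximum
  f''(-4) = 2 > 0 → local minimum

Critical points: x = -6 (local maximum); x = -4 (local minimum)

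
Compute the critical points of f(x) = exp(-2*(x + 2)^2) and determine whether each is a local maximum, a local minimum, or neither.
f'(x) = 4*(-x - 2)*exp(-2*(x + 2)^2)

Solve f'(x) = 0:
  f'(x) = (-4*x - 8)·exp(-2*(x + 2)^2) and exp(-2*(x + 2)^2) > 0 for every x, so f'(x) = 0 ⇔ -4*x - 8 = 0.
  Factor: -4*x - 8 = -4*(x + 2) = 0.
  ⇒ x = -2

f''(x) = 4*(4*(x + 2)^2 - 1)*exp(-2*(x + 2)^2)
Second-derivative test at each critical point:
  f''(-2) = -4 < 0 → local maximum

Critical points: x = -2 (local maximum)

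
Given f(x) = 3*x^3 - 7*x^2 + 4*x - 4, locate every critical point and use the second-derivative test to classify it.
f'(x) = 9*x^2 - 14*x + 4

Solve f'(x) = 0:
  9*x^2 - 14*x + 4 = 0 has no rational roots; quadratic formula: x = (14 ± √52)/18.
  ⇒ x = 7/9 - sqrt(13)/9 ≈ 0.3772, sqrt(13)/9 + 7/9 ≈ 1.1784

f''(x) = 18*x - 14
Second-derivative test at each critical point:
  f''(0.3772) = -7.2111 < 0 → local maximum
  f''(1.1784) = 7.2111 > 0 → local minimum

Critical points: x = 7/9 - sqrt(13)/9 ≈ 0.3772 (local maximum); x = sqrt(13)/9 + 7/9 ≈ 1.1784 (local minimum)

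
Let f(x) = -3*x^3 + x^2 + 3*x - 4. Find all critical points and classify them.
f'(x) = -9*x^2 + 2*x + 3

Solve f'(x) = 0:
  9*x^2 - 2*x - 3 = 0 has no rational roots; quadratic formula: x = (2 ± √112)/18.
  ⇒ x = 1/9 - 2*sqrt(7)/9 ≈ -0.4768, 1/9 + 2*sqrt(7)/9 ≈ 0.6991

f''(x) = 2 - 18*x
Second-derivative test at each critical point:
  f''(-0.4768) = 10.5830 > 0 → local minimum
  f''(0.6991) = -10.5830 < 0 → local maximum

Critical points: x = 1/9 - 2*sqrt(7)/9 ≈ -0.4768 (local minimum); x = 1/9 + 2*sqrt(7)/9 ≈ 0.6991 (local maximum)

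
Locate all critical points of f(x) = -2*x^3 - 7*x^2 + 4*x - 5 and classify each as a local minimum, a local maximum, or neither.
f'(x) = -6*x^2 - 14*x + 4

Solve f'(x) = 0:
  Factor: -6*x^2 - 14*x + 4 = -2*(3*x^2 + 7*x - 2); 3*x^2 + 7*x - 2 = 0 has no rational roots; quadratic formula: x = (-7 ± √73)/6.
  ⇒ x = -sqrt(73)/6 - 7/6 ≈ -2.5907, -7/6 + sqrt(73)/6 ≈ 0.2573

f''(x) = -12*x - 14
Second-derivative test at each critical point:
  f''(-2.5907) = 17.0880 > 0 → local minimum
  f''(0.2573) = -17.0880 < 0 → local maximum

Critical points: x = -sqrt(73)/6 - 7/6 ≈ -2.5907 (local minimum); x = -7/6 + sqrt(73)/6 ≈ 0.2573 (local maximum)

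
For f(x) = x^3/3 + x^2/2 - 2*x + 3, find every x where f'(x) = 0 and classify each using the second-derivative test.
f'(x) = x^2 + x - 2

Solve f'(x) = 0:
  Factor: x^2 + x - 2 = (x - 1)*(x + 2) = 0.
  ⇒ x = -2, 1

f''(x) = 2*x + 1
Second-derivative test at each critical point:
  f''(-2) = -3 < 0 → local maximum
  f''(1) = 3 > 0 → local minimum

Critical points: x = -2 (local maximum); x = 1 (local minimum)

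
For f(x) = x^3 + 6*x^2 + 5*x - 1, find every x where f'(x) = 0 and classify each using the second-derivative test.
f'(x) = 3*x^2 + 12*x + 5

Solve f'(x) = 0:
  3*x^2 + 12*x + 5 = 0 has no rational roots; quadratic formula: x = (-12 ± √84)/6.
  ⇒ x = -2 - sqrt(21)/3 ≈ -3.5275, -2 + sqrt(21)/3 ≈ -0.4725

f''(x) = 6*x + 12
Second-derivative test at each critical point:
  f''(-3.5275) = -9.1652 < 0 → local maximum
  f''(-0.4725) = 9.1652 > 0 → local minimum

Critical points: x = -2 - sqrt(21)/3 ≈ -3.5275 (local maximum); x = -2 + sqrt(21)/3 ≈ -0.4725 (local minimum)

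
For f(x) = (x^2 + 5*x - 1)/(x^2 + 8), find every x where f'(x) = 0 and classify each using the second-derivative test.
f'(x) = (-5*x^2 + 18*x + 40)/(x^4 + 16*x^2 + 64)

Solve f'(x) = 0:
  f'(x) = -(5*x^2 - 18*x - 40)/(x^2 + 8)^2; the denominator is positive wherever f is defined, so f'(x) = 0 ⇔ -5*x^2 + 18*x + 40 = 0.
  5*x^2 - 18*x - 40 = 0 has no rational roots; quadratic formula: x = (18 ± √1124)/10.
  ⇒ x = 9/5 - sqrt(281)/5 ≈ -1.5526, 9/5 + sqrt(281)/5 ≈ 5.1526

f''(x) = 2*(5*x^3 - 27*x^2 - 120*x + 72)/(x^6 + 24*x^4 + 192*x^2 + 512)
Second-derivative test at each critical point:
  f''(-1.5526) = 0.3093 > 0 → local minimum
  f''(5.1526) = -0.0281 < 0 → local maximum

Critical points: x = 9/5 - sqrt(281)/5 ≈ -1.5526 (local minimum); x = 9/5 + sqrt(281)/5 ≈ 5.1526 (local maximum)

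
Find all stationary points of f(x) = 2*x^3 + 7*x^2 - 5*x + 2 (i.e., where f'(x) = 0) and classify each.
f'(x) = 6*x^2 + 14*x - 5

Solve f'(x) = 0:
  6*x^2 + 14*x - 5 = 0 has no rational roots; quadratic formula: x = (-14 ± √316)/12.
  ⇒ x = -sqrt(79)/6 - 7/6 ≈ -2.6480, -7/6 + sqrt(79)/6 ≈ 0.3147

f''(x) = 12*x + 14
Second-derivative test at each critical point:
  f''(-2.6480) = -17.7764 < 0 → local maximum
  f''(0.3147) = 17.7764 > 0 → local minimum

Critical points: x = -sqrt(79)/6 - 7/6 ≈ -2.6480 (local maximum); x = -7/6 + sqrt(79)/6 ≈ 0.3147 (local minimum)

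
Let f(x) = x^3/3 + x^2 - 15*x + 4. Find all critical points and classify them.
f'(x) = x^2 + 2*x - 15

Solve f'(x) = 0:
  Factor: x^2 + 2*x - 15 = (x - 3)*(x + 5) = 0.
  ⇒ x = -5, 3

f''(x) = 2*x + 2
Second-derivative test at each critical point:
  f''(-5) = -8 < 0 → local maximum
  f''(3) = 8 > 0 → local minimum

Critical points: x = -5 (local maximum); x = 3 (local minimum)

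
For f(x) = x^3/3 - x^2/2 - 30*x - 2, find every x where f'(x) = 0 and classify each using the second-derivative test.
f'(x) = x^2 - x - 30

Solve f'(x) = 0:
  Factor: x^2 - x - 30 = (x - 6)*(x + 5) = 0.
  ⇒ x = -5, 6

f''(x) = 2*x - 1
Second-derivative test at each critical point:
  f''(-5) = -11 < 0 → local maximum
  f''(6) = 11 > 0 → local minimum

Critical points: x = -5 (local maximum); x = 6 (local minimum)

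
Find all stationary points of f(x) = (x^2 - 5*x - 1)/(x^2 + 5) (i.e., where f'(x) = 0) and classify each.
f'(x) = (5*x^2 + 12*x - 25)/(x^4 + 10*x^2 + 25)

Solve f'(x) = 0:
  f'(x) = (5*x^2 + 12*x - 25)/(x^2 + 5)^2; the denominator is positive wherever f is defined, so f'(x) = 0 ⇔ 5*x^2 + 12*x - 25 = 0.
  5*x^2 + 12*x - 25 = 0 has no rational roots; quadratic formula: x = (-12 ± √644)/10.
  ⇒ x = -sqrt(161)/5 - 6/5 ≈ -3.7377, -6/5 + sqrt(161)/5 ≈ 1.3377

f''(x) = 2*(-5*x^3 - 18*x^2 + 75*x + 30)/(x^6 + 15*x^4 + 75*x^2 + 125)
Second-derivative test at each critical point:
  f''(-3.7377) = -0.0705 < 0 → local maximum
  f''(1.3377) = 0.5505 > 0 → local minimum

Critical points: x = -sqrt(161)/5 - 6/5 ≈ -3.7377 (local maximum); x = -6/5 + sqrt(161)/5 ≈ 1.3377 (local minimum)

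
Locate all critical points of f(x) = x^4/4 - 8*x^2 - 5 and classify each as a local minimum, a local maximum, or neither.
f'(x) = x*(x^2 - 16)

Solve f'(x) = 0:
  Factor: x^3 - 16*x = x*(x - 4)*(x + 4) = 0.
  ⇒ x = -4, 0, 4

f''(x) = 3*x^2 - 16
Second-derivative test at each critical point:
  f''(-4) = 32 > 0 → local minimum
  f''(0) = -16 < 0 → local maximum
  f''(4) = 32 > 0 → local minimum

Critical points: x = -4 (local minimum); x = 0 (local maximum); x = 4 (local minimum)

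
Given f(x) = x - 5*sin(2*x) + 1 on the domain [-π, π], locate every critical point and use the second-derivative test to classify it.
f'(x) = 1 - 10*cos(2*x)

Solve f'(x) = 0 on [-π, π]:
  f'(x) = 0 ⇔ cos(2*x) = 1/10, i.e. 2*x = ±arccos(1/10) + 2nπ; keep the solutions lying in [-π, π].
  ⇒ x = -pi + acos(1/10)/2 ≈ -2.4063, -acos(1/10)/2 ≈ -0.7353, acos(1/10)/2 ≈ 0.7353, pi - acos(1/10)/2 ≈ 2.4063

f''(x) = 20*sin(2*x)
Second-derivative test at each critical point:
  f''(-2.4063) = 19.8997 > 0 → local minimum
  f''(-0.7353) = -19.8997 < 0 → local maximum
  f''(0.7353) = 19.8997 > 0 → local minimum
  f''(2.4063) = -19.8997 < 0 → local maximum

Critical points: x = -pi + acos(1/10)/2 ≈ -2.4063 (local minimum); x = -acos(1/10)/2 ≈ -0.7353 (local maximum); x = acos(1/10)/2 ≈ 0.7353 (local minimum); x = pi - acos(1/10)/2 ≈ 2.4063 (local maximum)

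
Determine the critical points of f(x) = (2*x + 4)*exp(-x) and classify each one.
f'(x) = 2*(-x - 1)*exp(-x)

Solve f'(x) = 0:
  f'(x) = (-2*x - 2)·exp(-x) and exp(-x) > 0 for every x, so f'(x) = 0 ⇔ -2*x - 2 = 0.
  Factor: -2*x - 2 = -2*(x + 1) = 0.
  ⇒ x = -1

f''(x) = 2*x*exp(-x)
Second-derivative test at each critical point:
  f''(-1) = -5.4366 < 0 → local maximum

Critical points: x = -1 (local maximum)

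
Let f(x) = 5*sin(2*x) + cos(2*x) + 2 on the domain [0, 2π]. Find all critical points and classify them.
f'(x) = -2*sin(2*x) + 10*cos(2*x)

Solve f'(x) = 0 on [0, 2π]:
  f'(x) = 0 ⇔ 5*cos(2*x) = sin(2*x) ⇔ tan(2*x) = 5, i.e. 2*x = arctan(5) + nπ; keep the solutions lying in [0, 2π].
  ⇒ x = atan(5)/2 ≈ 0.6867, atan(5)/2 + pi/2 ≈ 2.2575, atan(5)/2 + pi ≈ 3.8283, atan(5)/2 + 3*pi/2 ≈ 5.3991

f''(x) = -20*sin(2*x) - 4*cos(2*x)
Second-derivative test at each critical point:
  f''(0.6867) = -20.3961 < 0 → local maximum
  f''(2.2575) = 20.3961 > 0 → local minimum
  f''(3.8283) = -20.3961 < 0 → local maximum
  f''(5.3991) = 20.3961 > 0 → local minimum

Critical points: x = atan(5)/2 ≈ 0.6867 (local maximum); x = atan(5)/2 + pi/2 ≈ 2.2575 (local minimum); x = atan(5)/2 + pi ≈ 3.8283 (local maximum); x = atan(5)/2 + 3*pi/2 ≈ 5.3991 (local minimum)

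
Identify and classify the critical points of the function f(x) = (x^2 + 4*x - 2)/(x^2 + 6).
f'(x) = 4*(-x^2 + 4*x + 6)/(x^4 + 12*x^2 + 36)

Solve f'(x) = 0:
  f'(x) = -4*(x^2 - 4*x - 6)/(x^2 + 6)^2; the denominator is positive wherever f is defined, so f'(x) = 0 ⇔ -4*x^2 + 16*x + 24 = 0.
  Factor: -4*x^2 + 16*x + 24 = -4*(x^2 - 4*x - 6); x^2 - 4*x - 6 = 0 has no rational roots; quadratic formula: x = (4 ± √40)/2.
  ⇒ x = 2 - sqrt(10) ≈ -1.1623, 2 + sqrt(10) ≈ 5.1623

f''(x) = 8*(x^3 - 6*x^2 - 18*x + 12)/(x^6 + 18*x^4 + 108*x^2 + 216)
Second-derivative test at each critical point:
  f''(-1.1623) = 0.4682 > 0 → local minimum
  f''(5.1623) = -0.0237 < 0 → local maximum

Critical points: x = 2 - sqrt(10) ≈ -1.1623 (local minimum); x = 2 + sqrt(10) ≈ 5.1623 (local maximum)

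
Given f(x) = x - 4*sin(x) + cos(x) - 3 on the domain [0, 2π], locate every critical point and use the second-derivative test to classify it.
f'(x) = -sin(x) - 4*cos(x) + 1

Solve f'(x) = 0 on [0, 2π]:
  f'(x) = 0 ⇔ -sin(x) - 4*cos(x) = -1. Write the left side as R·cos(x + φ) with R = √((-4)² + 1²) = sqrt(17), cos φ = -4*sqrt(17)/17, sin φ = sqrt(17)/17; then cos(x + φ) = -sqrt(17)/17. Solve for x and keep the solutions lying in [0, 2π].
  ⇒ x = pi/2 ≈ 1.5708, -atan(15/8) + 2*pi ≈ 5.2023

f''(x) = 4*sin(x) - cos(x)
Second-derivative test at each critical point:
  f''(1.5708) = 4 > 0 → local minimum
  f''(5.2023) = -4 < 0 → local maximum

Critical points: x = pi/2 ≈ 1.5708 (local minimum); x = -atan(15/8) + 2*pi ≈ 5.2023 (local maximum)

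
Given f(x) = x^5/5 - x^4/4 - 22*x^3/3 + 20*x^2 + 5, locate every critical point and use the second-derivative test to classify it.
f'(x) = x*(x^3 - x^2 - 22*x + 40)

Solve f'(x) = 0:
  Factor: x^4 - x^3 - 22*x^2 + 40*x = x*(x - 4)*(x - 2)*(x + 5) = 0.
  ⇒ x = -5, 0, 2, 4

f''(x) = 4*x^3 - 3*x^2 - 44*x + 40
Second-derivative test at each critical point:
  f''(-5) = -315 < 0 → local maximum
  f''(0) = 40 > 0 → local minimum
  f''(2) = -28 < 0 → local maximum
  f''(4) = 72 > 0 → local minimum

Critical points: x = -5 (local maximum); x = 0 (local minimum); x = 2 (local maximum); x = 4 (local minimum)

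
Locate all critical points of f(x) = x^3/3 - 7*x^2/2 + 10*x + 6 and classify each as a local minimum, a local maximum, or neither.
f'(x) = x^2 - 7*x + 10

Solve f'(x) = 0:
  Factor: x^2 - 7*x + 10 = (x - 5)*(x - 2) = 0.
  ⇒ x = 2, 5

f''(x) = 2*x - 7
Second-derivative test at each critical point:
  f''(2) = -3 < 0 → local maximum
  f''(5) = 3 > 0 → local minimum

Critical points: x = 2 (local maximum); x = 5 (local minimum)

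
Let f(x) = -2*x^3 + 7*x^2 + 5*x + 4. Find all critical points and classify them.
f'(x) = -6*x^2 + 14*x + 5

Solve f'(x) = 0:
  6*x^2 - 14*x - 5 = 0 has no rational roots; quadratic formula: x = (14 ± √316)/12.
  ⇒ x = 7/6 - sqrt(79)/6 ≈ -0.3147, 7/6 + sqrt(79)/6 ≈ 2.6480

f''(x) = 14 - 12*x
Second-derivative test at each critical point:
  f''(-0.3147) = 17.7764 > 0 → local minimum
  f''(2.6480) = -17.7764 < 0 → local maximum

Critical points: x = 7/6 - sqrt(79)/6 ≈ -0.3147 (local minimum); x = 7/6 + sqrt(79)/6 ≈ 2.6480 (local maximum)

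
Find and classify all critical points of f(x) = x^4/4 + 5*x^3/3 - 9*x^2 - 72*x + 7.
f'(x) = x^3 + 5*x^2 - 18*x - 72

Solve f'(x) = 0:
  Factor: x^3 + 5*x^2 - 18*x - 72 = (x - 4)*(x + 3)*(x + 6) = 0.
  ⇒ x = -6, -3, 4

f''(x) = 3*x^2 + 10*x - 18
Second-derivative test at each critical point:
  f''(-6) = 30 > 0 → local minimum
  f''(-3) = -21 < 0 → local maximum
  f''(4) = 70 > 0 → local minimum

Critical points: x = -6 (local minimum); x = -3 (local maximum); x = 4 (local minimum)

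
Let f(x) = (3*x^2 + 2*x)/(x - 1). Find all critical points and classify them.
f'(x) = (3*x^2 - 6*x - 2)/(x^2 - 2*x + 1)

Solve f'(x) = 0:
  f'(x) = (3*x^2 - 6*x - 2)/(x - 1)^2; the denominator is positive wherever f is defined, so f'(x) = 0 ⇔ 3*x^2 - 6*x - 2 = 0.
  3*x^2 - 6*x - 2 = 0 has no rational roots; quadratic formula: x = (6 ± √60)/6.
  ⇒ x = 1 - sqrt(15)/3 ≈ -0.2910, 1 + sqrt(15)/3 ≈ 2.2910

f''(x) = 10/(x^3 - 3*x^2 + 3*x - 1)
Second-derivative test at each critical point:
  f''(-0.2910) = -4.6476 < 0 → local maximum
  f''(2.2910) = 4.6476 > 0 → local minimum

Critical points: x = 1 - sqrt(15)/3 ≈ -0.2910 (local maximum); x = 1 + sqrt(15)/3 ≈ 2.2910 (local minimum)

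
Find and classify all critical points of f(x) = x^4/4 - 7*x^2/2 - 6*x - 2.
f'(x) = x^3 - 7*x - 6

Solve f'(x) = 0:
  Factor: x^3 - 7*x - 6 = (x - 3)*(x + 1)*(x + 2) = 0.
  ⇒ x = -2, -1, 3

f''(x) = 3*x^2 - 7
Second-derivative test at each critical point:
  f''(-2) = 5 > 0 → local minimum
  f''(-1) = -4 < 0 → local maximum
  f''(3) = 20 > 0 → local minimum

Critical points: x = -2 (local minimum); x = -1 (local maximum); x = 3 (local minimum)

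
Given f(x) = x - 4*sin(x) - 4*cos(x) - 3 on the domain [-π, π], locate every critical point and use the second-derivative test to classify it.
f'(x) = -4*sqrt(2)*cos(x + pi/4) + 1

Solve f'(x) = 0 on [-π, π]:
  f'(x) = 0 ⇔ 4*sin(x) - 4*cos(x) = -1. Write the left side as R·cos(x + φ) with R = √((-4)² + (-4)²) = 4*sqrt(2), cos φ = -sqrt(2)/2, sin φ = -sqrt(2)/2; then cos(x + φ) = -sqrt(2)/8. Solve for x and keep the solutions lying in [-π, π].
  ⇒ x = -pi + atan((-sqrt(31) - 1)/(1 - sqrt(31))) ≈ -2.1785, atan((-1 + sqrt(31))/(1 + sqrt(31))) ≈ 0.6077

f''(x) = 4*sqrt(2)*sin(x + pi/4)
Second-derivative test at each critical point:
  f''(-2.1785) = -5.5678 < 0 → local maximum
  f''(0.6077) = 5.5678 > 0 → local minimum

Critical points: x = -pi + atan((-sqrt(31) - 1)/(1 - sqrt(31))) ≈ -2.1785 (local maximum); x = atan((-1 + sqrt(31))/(1 + sqrt(31))) ≈ 0.6077 (local minimum)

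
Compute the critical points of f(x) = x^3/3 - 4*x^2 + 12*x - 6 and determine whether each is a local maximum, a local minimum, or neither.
f'(x) = x^2 - 8*x + 12

Solve f'(x) = 0:
  Factor: x^2 - 8*x + 12 = (x - 6)*(x - 2) = 0.
  ⇒ x = 2, 6

f''(x) = 2*x - 8
Second-derivative test at each critical point:
  f''(2) = -4 < 0 → local maximum
  f''(6) = 4 > 0 → local minimum

Critical points: x = 2 (local maximum); x = 6 (local minimum)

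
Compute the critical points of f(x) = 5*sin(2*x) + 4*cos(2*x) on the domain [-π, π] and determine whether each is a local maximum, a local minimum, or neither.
f'(x) = -8*sin(2*x) + 10*cos(2*x)

Solve f'(x) = 0 on [-π, π]:
  f'(x) = 0 ⇔ 5*cos(2*x) = 4*sin(2*x) ⇔ tan(2*x) = 5/4, i.e. 2*x = arctan(5/4) + nπ; keep the solutions lying in [-π, π].
  ⇒ x = -pi + atan(5/4)/2 ≈ -2.6936, -pi/2 + atan(5/4)/2 ≈ -1.1228, atan(5/4)/2 ≈ 0.4480, atan(5/4)/2 + pi/2 ≈ 2.0188

f''(x) = -20*sin(2*x) - 16*cos(2*x)
Second-derivative test at each critical point:
  f''(-2.6936) = -25.6125 < 0 → local maximum
  f''(-1.1228) = 25.6125 > 0 → local minimum
  f''(0.4480) = -25.6125 < 0 → local maximum
  f''(2.0188) = 25.6125 > 0 → local minimum

Critical points: x = -pi + atan(5/4)/2 ≈ -2.6936 (local maximum); x = -pi/2 + atan(5/4)/2 ≈ -1.1228 (local minimum); x = atan(5/4)/2 ≈ 0.4480 (local maximum); x = atan(5/4)/2 + pi/2 ≈ 2.0188 (local minimum)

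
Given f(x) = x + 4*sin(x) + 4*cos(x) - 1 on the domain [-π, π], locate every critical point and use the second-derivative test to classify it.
f'(x) = 4*sqrt(2)*cos(x + pi/4) + 1

Solve f'(x) = 0 on [-π, π]:
  f'(x) = 0 ⇔ -4*sin(x) + 4*cos(x) = -1. Write the left side as R·cos(x + φ) with R = √(4² + 4²) = 4*sqrt(2), cos φ = sqrt(2)/2, sin φ = sqrt(2)/2; then cos(x + φ) = -sqrt(2)/8. Solve for x and keep the solutions lying in [-π, π].
  ⇒ x = -pi + atan((1 - sqrt(31))/(-sqrt(31) - 1)) ≈ -2.5339, atan((1 + sqrt(31))/(-1 + sqrt(31))) ≈ 0.9631

f''(x) = -4*sqrt(2)*sin(x + pi/4)
Second-derivative test at each critical point:
  f''(-2.5339) = 5.5678 > 0 → local minimum
  f''(0.9631) = -5.5678 < 0 → local maximum

Critical points: x = -pi + atan((1 - sqrt(31))/(-sqrt(31) - 1)) ≈ -2.5339 (local minimum); x = atan((1 + sqrt(31))/(-1 + sqrt(31))) ≈ 0.9631 (local maximum)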